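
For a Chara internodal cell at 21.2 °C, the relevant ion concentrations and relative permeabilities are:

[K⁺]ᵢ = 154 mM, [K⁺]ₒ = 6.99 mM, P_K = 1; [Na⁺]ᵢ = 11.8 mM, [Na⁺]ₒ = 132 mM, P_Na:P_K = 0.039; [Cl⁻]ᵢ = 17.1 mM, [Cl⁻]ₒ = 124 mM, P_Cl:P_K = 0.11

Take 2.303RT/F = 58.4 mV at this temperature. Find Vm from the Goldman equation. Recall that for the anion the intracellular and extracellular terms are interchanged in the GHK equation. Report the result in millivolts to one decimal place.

Vm = 58.4 · log₁₀[(Σ P·[cation]ₒ + Σ P·[anion]ᵢ) / (Σ P·[cation]ᵢ + Σ P·[anion]ₒ)]
Numerator = 1×6.99 + 0.039×132 + 0.11×17.1 = 14.02
Denominator = 1×154 + 0.039×11.8 + 0.11×124 = 168.1
Vm = 58.4 · log₁₀(0.083397) = 58.4 × (-1.0789) = -63.00 mV

-63.0 mV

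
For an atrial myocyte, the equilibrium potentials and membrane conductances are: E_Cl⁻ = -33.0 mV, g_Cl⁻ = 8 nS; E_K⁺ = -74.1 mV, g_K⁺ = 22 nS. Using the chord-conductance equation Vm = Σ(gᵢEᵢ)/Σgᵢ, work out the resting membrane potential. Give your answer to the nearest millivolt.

Σ gᵢEᵢ = 8·(-33.0) + 22·(-74.1) = -1894.20
Σ gᵢ = 8 + 22 = 30
Vm = -1894.20 / 30 = -63.14 mV

-63 mV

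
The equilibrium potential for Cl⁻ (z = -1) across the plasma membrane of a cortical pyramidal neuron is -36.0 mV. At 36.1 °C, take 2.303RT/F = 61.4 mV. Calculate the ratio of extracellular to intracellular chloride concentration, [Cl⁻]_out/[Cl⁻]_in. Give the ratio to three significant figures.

3.86

log₁₀([out]/[in]) = E·z/(61.4) = -36.0 × -1 / 61.4 = 0.5863
[out]/[in] = 10^(0.5863) = 3.858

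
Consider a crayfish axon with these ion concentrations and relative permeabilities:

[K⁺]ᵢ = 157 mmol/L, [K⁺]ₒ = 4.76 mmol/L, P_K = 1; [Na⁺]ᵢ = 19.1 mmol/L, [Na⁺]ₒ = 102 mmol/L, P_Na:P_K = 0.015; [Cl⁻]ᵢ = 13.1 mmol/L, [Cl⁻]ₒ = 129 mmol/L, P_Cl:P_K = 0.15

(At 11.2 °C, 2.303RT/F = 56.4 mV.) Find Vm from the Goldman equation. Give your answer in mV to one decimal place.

Vm = 56.4 · log₁₀[(Σ P·[cation]ₒ + Σ P·[anion]ᵢ) / (Σ P·[cation]ᵢ + Σ P·[anion]ₒ)]
Numerator = 1×4.76 + 0.015×102 + 0.15×13.1 = 8.255
Denominator = 1×157 + 0.015×19.1 + 0.15×129 = 176.6
Vm = 56.4 · log₁₀(0.046734) = 56.4 × (-1.3304) = -75.03 mV

-75.0 mV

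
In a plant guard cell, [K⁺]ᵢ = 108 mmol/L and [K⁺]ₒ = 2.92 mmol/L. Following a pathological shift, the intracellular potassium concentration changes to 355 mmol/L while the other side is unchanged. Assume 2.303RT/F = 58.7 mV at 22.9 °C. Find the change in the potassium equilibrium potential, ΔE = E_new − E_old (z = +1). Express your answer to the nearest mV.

E_old = (58.7/1)·log₁₀(2.92/108) = -92.04 mV
E_new = (58.7/1)·log₁₀(2.92/355) = -122.38 mV
ΔE = -122.38 − (-92.04) = -30.34 mV

-30 mV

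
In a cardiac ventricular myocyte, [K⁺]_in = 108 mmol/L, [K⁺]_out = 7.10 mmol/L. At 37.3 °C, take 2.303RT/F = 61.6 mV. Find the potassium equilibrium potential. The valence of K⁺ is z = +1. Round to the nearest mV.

-73 mV

E = (61.6/z) · log₁₀([K⁺]_out/[K⁺]_in) with z = +1.
= (61.6/1) · log₁₀(7.10/108) = 61.60 · log₁₀(0.06574)
= 61.60 · (-1.1822) = -72.82 mV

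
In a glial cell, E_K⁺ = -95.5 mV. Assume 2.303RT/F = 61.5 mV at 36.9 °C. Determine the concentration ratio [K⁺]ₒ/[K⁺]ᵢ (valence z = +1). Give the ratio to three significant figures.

log₁₀([out]/[in]) = E·z/(61.5) = -95.5 × 1 / 61.5 = -1.5528
[out]/[in] = 10^(-1.5528) = 0.028

0.0280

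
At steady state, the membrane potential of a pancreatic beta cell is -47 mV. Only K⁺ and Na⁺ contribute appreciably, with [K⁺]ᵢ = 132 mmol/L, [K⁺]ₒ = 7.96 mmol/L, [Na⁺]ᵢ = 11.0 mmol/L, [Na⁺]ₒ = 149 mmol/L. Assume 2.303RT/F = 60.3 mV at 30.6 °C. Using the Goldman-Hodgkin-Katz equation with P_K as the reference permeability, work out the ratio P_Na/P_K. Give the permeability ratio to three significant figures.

Let α = P_Na/P_K. GHK: Vm = 60.3·log₁₀[(Kₒ + α·Naₒ)/(Kᵢ + α·Naᵢ)].
10^(Vm/60.3) = 10^(-47.0/60.3) = 0.16617
So 0.16617·(Kᵢ + α·Naᵢ) = Kₒ + α·Naₒ → α = (0.16617·132.0 − 7.96) / (149.0 − 0.16617·11.0)
α = (21.94 − 7.96) / (149.0 − 1.828) = 13.98/147.2 = 0.09496

0.0950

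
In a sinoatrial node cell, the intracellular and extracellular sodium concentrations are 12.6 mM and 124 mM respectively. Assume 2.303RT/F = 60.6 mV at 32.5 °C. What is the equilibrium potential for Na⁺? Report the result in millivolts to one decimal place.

60.2 mV

E = (60.6/z) · log₁₀([Na⁺]_out/[Na⁺]_in) with z = +1.
= (60.6/1) · log₁₀(124/12.6) = 60.60 · log₁₀(9.841)
= 60.60 · (0.9931) = 60.18 mV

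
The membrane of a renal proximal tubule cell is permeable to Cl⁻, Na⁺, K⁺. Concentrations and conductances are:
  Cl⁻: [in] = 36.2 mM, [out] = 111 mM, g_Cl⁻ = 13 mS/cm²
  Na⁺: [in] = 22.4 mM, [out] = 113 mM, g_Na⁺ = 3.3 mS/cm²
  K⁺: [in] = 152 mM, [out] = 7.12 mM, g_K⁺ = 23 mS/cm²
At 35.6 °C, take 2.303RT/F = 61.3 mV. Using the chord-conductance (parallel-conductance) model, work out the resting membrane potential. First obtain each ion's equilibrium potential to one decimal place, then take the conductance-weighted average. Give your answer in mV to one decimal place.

-53.9 mV

E_Cl⁻ = (61.3/-1)·log₁₀(111/36.2) = -29.8 mV
E_Na⁺ = (61.3/1)·log₁₀(113/22.4) = 43.1 mV
E_K⁺ = (61.3/1)·log₁₀(7.12/152) = -81.5 mV
Vm = (Σ gᵢEᵢ)/(Σ gᵢ) = (13·-29.8 + 3.3·43.1 + 23·-81.5) / (13 + 3.3 + 23)
= -2119.67 / 39.3 = -53.94 mV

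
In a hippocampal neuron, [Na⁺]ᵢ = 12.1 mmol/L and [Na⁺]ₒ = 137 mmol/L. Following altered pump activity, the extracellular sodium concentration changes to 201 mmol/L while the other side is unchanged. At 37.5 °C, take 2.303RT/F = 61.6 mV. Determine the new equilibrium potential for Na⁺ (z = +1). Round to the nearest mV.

75 mV

After the shift: [Na⁺]_out = 201, [Na⁺]_in = 12.1 mmol/L.
E_new = (61.6/1)·log₁₀(201/12.1) = 61.60 · (1.2204) = 75.18 mV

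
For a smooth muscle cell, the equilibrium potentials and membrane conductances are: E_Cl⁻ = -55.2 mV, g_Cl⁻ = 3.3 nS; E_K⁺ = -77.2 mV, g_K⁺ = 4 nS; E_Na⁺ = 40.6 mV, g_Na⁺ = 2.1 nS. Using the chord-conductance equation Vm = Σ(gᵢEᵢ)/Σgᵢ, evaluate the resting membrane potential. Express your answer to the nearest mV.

-43 mV

Σ gᵢEᵢ = 3.3·(-55.2) + 4·(-77.2) + 2.1·(40.6) = -405.70
Σ gᵢ = 3.3 + 4 + 2.1 = 9.4
Vm = -405.70 / 9.4 = -43.16 mV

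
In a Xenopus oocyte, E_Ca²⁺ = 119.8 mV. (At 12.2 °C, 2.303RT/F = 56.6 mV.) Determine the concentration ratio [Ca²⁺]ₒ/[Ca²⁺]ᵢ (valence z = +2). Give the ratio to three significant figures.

log₁₀([out]/[in]) = E·z/(56.6) = 119.8 × 2 / 56.6 = 4.2332
[out]/[in] = 10^(4.2332) = 1.711e+04

17100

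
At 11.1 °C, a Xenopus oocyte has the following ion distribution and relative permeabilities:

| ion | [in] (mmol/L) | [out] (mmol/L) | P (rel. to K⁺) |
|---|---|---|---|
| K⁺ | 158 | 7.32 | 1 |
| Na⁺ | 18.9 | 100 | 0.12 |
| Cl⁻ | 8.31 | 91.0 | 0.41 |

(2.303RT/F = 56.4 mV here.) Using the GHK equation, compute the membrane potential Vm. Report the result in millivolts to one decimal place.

-53.0 mV

Vm = 56.4 · log₁₀[(Σ P·[cation]ₒ + Σ P·[anion]ᵢ) / (Σ P·[cation]ᵢ + Σ P·[anion]ₒ)]
Numerator = 1×7.32 + 0.12×100 + 0.41×8.31 = 22.73
Denominator = 1×158 + 0.12×18.9 + 0.41×91.0 = 197.6
Vm = 56.4 · log₁₀(0.11503) = 56.4 × (-0.9392) = -52.97 mV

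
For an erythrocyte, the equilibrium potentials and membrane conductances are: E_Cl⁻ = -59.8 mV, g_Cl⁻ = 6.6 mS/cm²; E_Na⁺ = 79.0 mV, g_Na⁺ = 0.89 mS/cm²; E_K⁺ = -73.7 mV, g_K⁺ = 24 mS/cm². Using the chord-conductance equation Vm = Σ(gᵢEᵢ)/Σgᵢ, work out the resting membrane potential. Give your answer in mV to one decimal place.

Σ gᵢEᵢ = 6.6·(-59.8) + 0.89·(79.0) + 24·(-73.7) = -2093.17
Σ gᵢ = 6.6 + 0.89 + 24 = 31.49
Vm = -2093.17 / 31.49 = -66.47 mV

-66.5 mV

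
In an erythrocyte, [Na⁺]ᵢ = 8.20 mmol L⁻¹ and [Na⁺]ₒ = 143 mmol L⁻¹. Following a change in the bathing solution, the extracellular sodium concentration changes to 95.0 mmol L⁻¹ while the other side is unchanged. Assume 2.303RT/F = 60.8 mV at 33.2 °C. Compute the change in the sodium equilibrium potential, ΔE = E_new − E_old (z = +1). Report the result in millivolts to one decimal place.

E_old = (60.8/1)·log₁₀(143/8.20) = 75.48 mV
E_new = (60.8/1)·log₁₀(95.0/8.20) = 64.69 mV
ΔE = 64.69 − (75.48) = -10.80 mV

-10.8 mV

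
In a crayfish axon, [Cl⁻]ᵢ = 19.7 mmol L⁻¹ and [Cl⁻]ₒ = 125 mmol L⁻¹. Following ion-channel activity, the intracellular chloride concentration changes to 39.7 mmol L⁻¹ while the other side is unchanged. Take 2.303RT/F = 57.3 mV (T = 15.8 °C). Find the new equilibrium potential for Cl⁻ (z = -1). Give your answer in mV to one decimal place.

-28.5 mV

After the shift: [Cl⁻]_out = 125, [Cl⁻]_in = 39.7 mmol L⁻¹.
E_new = (57.3/-1)·log₁₀(125/39.7) = -57.30 · (0.4981) = -28.54 mV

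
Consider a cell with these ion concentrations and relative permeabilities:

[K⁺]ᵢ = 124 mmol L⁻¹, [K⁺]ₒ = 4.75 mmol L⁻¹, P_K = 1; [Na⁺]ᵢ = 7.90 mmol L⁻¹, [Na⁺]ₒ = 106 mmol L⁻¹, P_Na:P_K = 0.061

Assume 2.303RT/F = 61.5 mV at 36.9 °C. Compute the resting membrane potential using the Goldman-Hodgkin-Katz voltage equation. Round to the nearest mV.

Vm = 61.5 · log₁₀[(Σ P·[cation]ₒ + Σ P·[anion]ᵢ) / (Σ P·[cation]ᵢ + Σ P·[anion]ₒ)]
Numerator = 1×4.75 + 0.061×106 = 11.22
Denominator = 1×124 + 0.061×7.90 = 124.5
Vm = 61.5 · log₁₀(0.090101) = 61.5 × (-1.0453) = -64.28 mV

-64 mV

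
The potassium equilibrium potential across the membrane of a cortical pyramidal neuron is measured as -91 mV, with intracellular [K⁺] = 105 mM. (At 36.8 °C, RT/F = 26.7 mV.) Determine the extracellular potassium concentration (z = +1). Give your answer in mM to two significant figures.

Nernst: E = (26.7/1) · ln([out]/[in]), so ln([out]/[in]) = -91.0 × 1 / 26.7 = -3.4082.
[out]/[in] = e^(-3.4082) = 0.0331.
[out] = 0.0331 × 105 = 3.475 mM.

3.5 mM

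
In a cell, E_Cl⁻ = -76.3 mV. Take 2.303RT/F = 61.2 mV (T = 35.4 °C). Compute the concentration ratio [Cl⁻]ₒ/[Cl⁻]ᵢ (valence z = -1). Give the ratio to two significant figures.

log₁₀([out]/[in]) = E·z/(61.2) = -76.3 × -1 / 61.2 = 1.2467
[out]/[in] = 10^(1.2467) = 17.65

18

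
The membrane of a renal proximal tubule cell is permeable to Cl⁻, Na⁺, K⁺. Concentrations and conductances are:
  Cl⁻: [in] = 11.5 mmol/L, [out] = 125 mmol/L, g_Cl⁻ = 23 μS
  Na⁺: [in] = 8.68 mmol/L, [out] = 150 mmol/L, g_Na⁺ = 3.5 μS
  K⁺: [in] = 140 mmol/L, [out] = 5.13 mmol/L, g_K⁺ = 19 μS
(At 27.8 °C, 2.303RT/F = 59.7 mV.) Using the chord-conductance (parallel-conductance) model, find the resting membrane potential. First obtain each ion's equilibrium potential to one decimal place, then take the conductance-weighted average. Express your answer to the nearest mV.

-61 mV

E_Cl⁻ = (59.7/-1)·log₁₀(125/11.5) = -61.9 mV
E_Na⁺ = (59.7/1)·log₁₀(150/8.68) = 73.9 mV
E_K⁺ = (59.7/1)·log₁₀(5.13/140) = -85.7 mV
Vm = (Σ gᵢEᵢ)/(Σ gᵢ) = (23·-61.9 + 3.5·73.9 + 19·-85.7) / (23 + 3.5 + 19)
= -2793.35 / 45.5 = -61.39 mV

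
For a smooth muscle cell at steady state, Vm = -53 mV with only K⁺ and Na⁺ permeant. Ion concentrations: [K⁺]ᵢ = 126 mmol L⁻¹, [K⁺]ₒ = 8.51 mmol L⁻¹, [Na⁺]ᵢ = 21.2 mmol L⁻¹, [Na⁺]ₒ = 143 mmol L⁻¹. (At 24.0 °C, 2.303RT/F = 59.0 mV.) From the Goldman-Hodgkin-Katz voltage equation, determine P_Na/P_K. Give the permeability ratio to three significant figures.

Let α = P_Na/P_K. GHK: Vm = 59.0·log₁₀[(Kₒ + α·Naₒ)/(Kᵢ + α·Naᵢ)].
10^(Vm/59.0) = 10^(-53.0/59.0) = 0.12638
So 0.12638·(Kᵢ + α·Naᵢ) = Kₒ + α·Naₒ → α = (0.12638·126.0 − 8.51) / (143.0 − 0.12638·21.2)
α = (15.92 − 8.51) / (143.0 − 2.679) = 7.414/140.3 = 0.05284

0.0528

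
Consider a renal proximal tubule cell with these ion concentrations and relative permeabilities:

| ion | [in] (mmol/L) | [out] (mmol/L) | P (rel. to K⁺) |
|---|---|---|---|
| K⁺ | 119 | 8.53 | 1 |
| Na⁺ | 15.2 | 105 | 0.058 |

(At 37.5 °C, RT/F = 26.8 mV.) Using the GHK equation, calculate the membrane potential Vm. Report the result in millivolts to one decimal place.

-56.4 mV

Vm = 26.8 · ln[(Σ P·[cation]ₒ + Σ P·[anion]ᵢ) / (Σ P·[cation]ᵢ + Σ P·[anion]ₒ)]
Numerator = 1×8.53 + 0.058×105 = 14.62
Denominator = 1×119 + 0.058×15.2 = 119.9
Vm = 26.8 · ln(0.12195) = 26.8 × (-2.1041) = -56.39 mV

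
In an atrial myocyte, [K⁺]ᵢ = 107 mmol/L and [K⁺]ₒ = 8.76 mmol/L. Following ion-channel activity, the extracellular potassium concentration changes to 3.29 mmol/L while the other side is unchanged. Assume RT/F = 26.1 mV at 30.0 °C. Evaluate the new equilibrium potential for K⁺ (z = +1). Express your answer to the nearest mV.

-91 mV

After the shift: [K⁺]_out = 3.29, [K⁺]_in = 107 mmol/L.
E_new = (26.1/1)·ln(3.29/107) = 26.10 · (-3.4819) = -90.88 mV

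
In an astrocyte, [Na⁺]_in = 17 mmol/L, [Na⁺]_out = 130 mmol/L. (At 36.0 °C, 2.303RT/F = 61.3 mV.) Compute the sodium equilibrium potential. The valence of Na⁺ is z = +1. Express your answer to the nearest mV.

E = (61.3/z) · log₁₀([Na⁺]_out/[Na⁺]_in) with z = +1.
= (61.3/1) · log₁₀(130/17) = 61.30 · log₁₀(7.647)
= 61.30 · (0.8835) = 54.16 mV

54 mV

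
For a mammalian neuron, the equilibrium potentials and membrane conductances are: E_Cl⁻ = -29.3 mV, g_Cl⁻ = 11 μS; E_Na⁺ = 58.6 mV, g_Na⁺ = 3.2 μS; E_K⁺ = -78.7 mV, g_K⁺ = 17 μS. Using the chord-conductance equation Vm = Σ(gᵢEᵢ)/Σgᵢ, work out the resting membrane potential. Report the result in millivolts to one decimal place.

Σ gᵢEᵢ = 11·(-29.3) + 3.2·(58.6) + 17·(-78.7) = -1472.68
Σ gᵢ = 11 + 3.2 + 17 = 31.2
Vm = -1472.68 / 31.2 = -47.20 mV

-47.2 mV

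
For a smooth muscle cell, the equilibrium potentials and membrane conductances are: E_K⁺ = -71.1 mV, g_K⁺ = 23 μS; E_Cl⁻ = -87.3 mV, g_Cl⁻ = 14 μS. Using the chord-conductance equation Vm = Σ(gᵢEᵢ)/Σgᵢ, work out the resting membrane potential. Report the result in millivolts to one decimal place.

-77.2 mV

Σ gᵢEᵢ = 23·(-71.1) + 14·(-87.3) = -2857.50
Σ gᵢ = 23 + 14 = 37
Vm = -2857.50 / 37 = -77.23 mV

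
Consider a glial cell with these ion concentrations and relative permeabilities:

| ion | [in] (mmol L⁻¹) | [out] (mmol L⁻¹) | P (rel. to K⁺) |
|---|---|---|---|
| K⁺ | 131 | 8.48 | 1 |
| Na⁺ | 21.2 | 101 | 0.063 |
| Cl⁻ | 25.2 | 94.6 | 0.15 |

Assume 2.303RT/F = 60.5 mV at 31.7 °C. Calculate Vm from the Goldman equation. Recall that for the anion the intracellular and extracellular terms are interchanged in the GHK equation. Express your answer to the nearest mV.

-54 mV

Vm = 60.5 · log₁₀[(Σ P·[cation]ₒ + Σ P·[anion]ᵢ) / (Σ P·[cation]ᵢ + Σ P·[anion]ₒ)]
Numerator = 1×8.48 + 0.063×101 + 0.15×25.2 = 18.62
Denominator = 1×131 + 0.063×21.2 + 0.15×94.6 = 146.5
Vm = 60.5 · log₁₀(0.1271) = 60.5 × (-0.8959) = -54.20 mV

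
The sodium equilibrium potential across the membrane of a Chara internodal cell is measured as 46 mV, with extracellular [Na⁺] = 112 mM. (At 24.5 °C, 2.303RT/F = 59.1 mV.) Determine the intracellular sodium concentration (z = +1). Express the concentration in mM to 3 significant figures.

Nernst: E = (59.1/1) · log₁₀([out]/[in]), so log₁₀([out]/[in]) = 46.0 × 1 / 59.1 = 0.7783.
[out]/[in] = 10^(0.7783) = 6.003.
[in] = 112 / 6.003 = 18.66 mM.

18.7 mM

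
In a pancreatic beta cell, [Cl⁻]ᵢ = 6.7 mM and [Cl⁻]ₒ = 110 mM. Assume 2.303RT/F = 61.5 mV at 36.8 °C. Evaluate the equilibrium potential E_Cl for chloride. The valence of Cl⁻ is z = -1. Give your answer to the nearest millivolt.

E = (61.5/z) · log₁₀([Cl⁻]_out/[Cl⁻]_in) with z = -1.
For an anion, dividing by z = -1 reverses the sign.
= (61.5/-1) · log₁₀(110/6.7) = -61.50 · log₁₀(16.42)
= -61.50 · (1.2153) = -74.74 mV

-75 mV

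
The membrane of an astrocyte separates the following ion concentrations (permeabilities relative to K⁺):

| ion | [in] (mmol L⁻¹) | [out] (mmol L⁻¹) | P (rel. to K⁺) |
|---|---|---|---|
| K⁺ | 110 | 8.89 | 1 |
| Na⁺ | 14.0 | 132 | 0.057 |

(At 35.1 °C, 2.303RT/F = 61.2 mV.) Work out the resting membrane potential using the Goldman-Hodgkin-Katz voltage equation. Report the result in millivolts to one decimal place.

-50.8 mV

Vm = 61.2 · log₁₀[(Σ P·[cation]ₒ + Σ P·[anion]ᵢ) / (Σ P·[cation]ᵢ + Σ P·[anion]ₒ)]
Numerator = 1×8.89 + 0.057×132 = 16.41
Denominator = 1×110 + 0.057×14.0 = 110.8
Vm = 61.2 · log₁₀(0.14814) = 61.2 × (-0.8293) = -50.75 mV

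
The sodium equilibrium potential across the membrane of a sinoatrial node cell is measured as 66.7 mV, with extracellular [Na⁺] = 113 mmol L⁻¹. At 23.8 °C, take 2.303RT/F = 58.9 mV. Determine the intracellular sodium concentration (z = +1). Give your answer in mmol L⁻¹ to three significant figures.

Nernst: E = (58.9/1) · log₁₀([out]/[in]), so log₁₀([out]/[in]) = 66.7 × 1 / 58.9 = 1.1324.
[out]/[in] = 10^(1.1324) = 13.57.
[in] = 113 / 13.57 = 8.33 mmol L⁻¹.

8.33 mmol L⁻¹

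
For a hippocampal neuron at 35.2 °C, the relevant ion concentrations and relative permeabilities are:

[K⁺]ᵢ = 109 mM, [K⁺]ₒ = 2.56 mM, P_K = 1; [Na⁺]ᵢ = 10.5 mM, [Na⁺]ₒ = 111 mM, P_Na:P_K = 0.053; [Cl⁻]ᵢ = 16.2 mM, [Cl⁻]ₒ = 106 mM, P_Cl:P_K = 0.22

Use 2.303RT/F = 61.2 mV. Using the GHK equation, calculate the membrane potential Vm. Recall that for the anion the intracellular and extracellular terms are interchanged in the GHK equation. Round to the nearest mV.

-64 mV

Vm = 61.2 · log₁₀[(Σ P·[cation]ₒ + Σ P·[anion]ᵢ) / (Σ P·[cation]ᵢ + Σ P·[anion]ₒ)]
Numerator = 1×2.56 + 0.053×111 + 0.22×16.2 = 12.01
Denominator = 1×109 + 0.053×10.5 + 0.22×106 = 132.9
Vm = 61.2 · log₁₀(0.090362) = 61.2 × (-1.0440) = -63.89 mV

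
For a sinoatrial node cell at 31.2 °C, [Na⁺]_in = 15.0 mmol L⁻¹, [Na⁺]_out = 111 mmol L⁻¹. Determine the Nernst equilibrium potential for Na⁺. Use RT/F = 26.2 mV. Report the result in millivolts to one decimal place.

52.4 mV

E = (26.2/z) · ln([Na⁺]_out/[Na⁺]_in) with z = +1.
= (26.2/1) · ln(111/15.0) = 26.20 · ln(7.4)
= 26.20 · (2.0015) = 52.44 mV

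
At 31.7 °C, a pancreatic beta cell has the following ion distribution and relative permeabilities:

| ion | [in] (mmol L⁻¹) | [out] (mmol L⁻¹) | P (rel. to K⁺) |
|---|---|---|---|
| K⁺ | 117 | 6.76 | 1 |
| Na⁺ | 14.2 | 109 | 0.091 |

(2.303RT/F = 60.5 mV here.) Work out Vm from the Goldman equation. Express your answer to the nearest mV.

-51 mV

Vm = 60.5 · log₁₀[(Σ P·[cation]ₒ + Σ P·[anion]ᵢ) / (Σ P·[cation]ᵢ + Σ P·[anion]ₒ)]
Numerator = 1×6.76 + 0.091×109 = 16.68
Denominator = 1×117 + 0.091×14.2 = 118.3
Vm = 60.5 · log₁₀(0.141) = 60.5 × (-0.8508) = -51.47 mV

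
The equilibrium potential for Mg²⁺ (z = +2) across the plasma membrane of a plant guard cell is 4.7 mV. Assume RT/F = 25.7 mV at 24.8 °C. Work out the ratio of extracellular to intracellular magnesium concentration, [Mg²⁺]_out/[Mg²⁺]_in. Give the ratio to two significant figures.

ln([out]/[in]) = E·z/(25.7) = 4.7 × 2 / 25.7 = 0.3658
[out]/[in] = e^(0.3658) = 1.442

1.4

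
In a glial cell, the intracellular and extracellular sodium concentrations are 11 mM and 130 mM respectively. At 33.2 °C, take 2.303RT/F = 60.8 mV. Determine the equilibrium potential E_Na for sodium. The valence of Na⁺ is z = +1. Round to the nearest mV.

E = (60.8/z) · log₁₀([Na⁺]_out/[Na⁺]_in) with z = +1.
= (60.8/1) · log₁₀(130/11) = 60.80 · log₁₀(11.82)
= 60.80 · (1.0726) = 65.21 mV

65 mV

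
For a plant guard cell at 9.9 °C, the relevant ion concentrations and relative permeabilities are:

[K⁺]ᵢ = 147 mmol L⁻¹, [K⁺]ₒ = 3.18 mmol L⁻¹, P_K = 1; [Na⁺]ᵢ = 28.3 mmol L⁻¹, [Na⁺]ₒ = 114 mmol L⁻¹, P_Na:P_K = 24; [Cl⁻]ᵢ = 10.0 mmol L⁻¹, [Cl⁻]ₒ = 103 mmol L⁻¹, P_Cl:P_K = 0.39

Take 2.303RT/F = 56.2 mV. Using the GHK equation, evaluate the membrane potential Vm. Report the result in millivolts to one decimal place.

Vm = 56.2 · log₁₀[(Σ P·[cation]ₒ + Σ P·[anion]ᵢ) / (Σ P·[cation]ᵢ + Σ P·[anion]ₒ)]
Numerator = 1×3.18 + 24×114 + 0.39×10.0 = 2743
Denominator = 1×147 + 24×28.3 + 0.39×103 = 866.4
Vm = 56.2 · log₁₀(3.1662) = 56.2 × (0.5005) = 28.13 mV

28.1 mV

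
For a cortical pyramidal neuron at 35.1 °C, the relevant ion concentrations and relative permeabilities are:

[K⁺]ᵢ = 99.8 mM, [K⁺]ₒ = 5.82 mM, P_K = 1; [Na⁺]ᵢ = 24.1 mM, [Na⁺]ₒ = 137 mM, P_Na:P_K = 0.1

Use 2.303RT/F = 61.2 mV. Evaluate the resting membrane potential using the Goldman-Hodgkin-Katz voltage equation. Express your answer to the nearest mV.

Vm = 61.2 · log₁₀[(Σ P·[cation]ₒ + Σ P·[anion]ᵢ) / (Σ P·[cation]ᵢ + Σ P·[anion]ₒ)]
Numerator = 1×5.82 + 0.1×137 = 19.52
Denominator = 1×99.8 + 0.1×24.1 = 102.2
Vm = 61.2 · log₁₀(0.19098) = 61.2 × (-0.7190) = -44.00 mV

-44 mV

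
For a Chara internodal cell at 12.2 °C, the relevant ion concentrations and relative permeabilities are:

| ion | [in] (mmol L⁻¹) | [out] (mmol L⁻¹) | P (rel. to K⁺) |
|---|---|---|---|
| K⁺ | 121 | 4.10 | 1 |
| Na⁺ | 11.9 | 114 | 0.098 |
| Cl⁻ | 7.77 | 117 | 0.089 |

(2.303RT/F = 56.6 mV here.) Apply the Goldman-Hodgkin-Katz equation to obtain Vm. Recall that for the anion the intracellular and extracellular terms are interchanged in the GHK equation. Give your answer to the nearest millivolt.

Vm = 56.6 · log₁₀[(Σ P·[cation]ₒ + Σ P·[anion]ᵢ) / (Σ P·[cation]ᵢ + Σ P·[anion]ₒ)]
Numerator = 1×4.10 + 0.098×114 + 0.089×7.77 = 15.96
Denominator = 1×121 + 0.098×11.9 + 0.089×117 = 132.6
Vm = 56.6 · log₁₀(0.12041) = 56.6 × (-0.9193) = -52.04 mV

-52 mV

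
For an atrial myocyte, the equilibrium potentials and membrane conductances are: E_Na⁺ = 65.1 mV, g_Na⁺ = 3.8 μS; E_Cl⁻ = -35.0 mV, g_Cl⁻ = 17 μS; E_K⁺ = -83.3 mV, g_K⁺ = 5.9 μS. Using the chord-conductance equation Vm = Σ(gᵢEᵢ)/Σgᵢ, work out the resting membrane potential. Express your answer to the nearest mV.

Σ gᵢEᵢ = 3.8·(65.1) + 17·(-35.0) + 5.9·(-83.3) = -839.09
Σ gᵢ = 3.8 + 17 + 5.9 = 26.7
Vm = -839.09 / 26.7 = -31.43 mV

-31 mV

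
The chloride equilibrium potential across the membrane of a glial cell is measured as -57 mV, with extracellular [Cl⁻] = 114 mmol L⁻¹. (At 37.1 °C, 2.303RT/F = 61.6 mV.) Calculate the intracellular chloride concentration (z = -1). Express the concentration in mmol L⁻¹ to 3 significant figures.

13.5 mmol L⁻¹

Nernst: E = (61.6/-1) · log₁₀([out]/[in]), so log₁₀([out]/[in]) = -57.0 × -1 / 61.6 = 0.9253.
[out]/[in] = 10^(0.9253) = 8.42.
[in] = 114 / 8.42 = 13.54 mmol L⁻¹.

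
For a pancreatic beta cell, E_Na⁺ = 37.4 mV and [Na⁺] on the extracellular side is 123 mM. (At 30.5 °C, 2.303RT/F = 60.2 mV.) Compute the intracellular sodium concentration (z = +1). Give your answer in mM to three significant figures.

Nernst: E = (60.2/1) · log₁₀([out]/[in]), so log₁₀([out]/[in]) = 37.4 × 1 / 60.2 = 0.6213.
[out]/[in] = 10^(0.6213) = 4.181.
[in] = 123 / 4.181 = 29.42 mM.

29.4 mM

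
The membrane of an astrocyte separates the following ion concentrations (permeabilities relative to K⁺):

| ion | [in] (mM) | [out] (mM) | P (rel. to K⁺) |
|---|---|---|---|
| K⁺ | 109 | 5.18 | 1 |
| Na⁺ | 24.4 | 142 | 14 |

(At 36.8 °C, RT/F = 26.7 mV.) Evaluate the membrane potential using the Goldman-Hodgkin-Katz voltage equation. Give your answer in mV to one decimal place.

39.7 mV

Vm = 26.7 · ln[(Σ P·[cation]ₒ + Σ P·[anion]ᵢ) / (Σ P·[cation]ᵢ + Σ P·[anion]ₒ)]
Numerator = 1×5.18 + 14×142 = 1993
Denominator = 1×109 + 14×24.4 = 450.6
Vm = 26.7 · ln(4.4234) = 26.7 × (1.4869) = 39.70 mV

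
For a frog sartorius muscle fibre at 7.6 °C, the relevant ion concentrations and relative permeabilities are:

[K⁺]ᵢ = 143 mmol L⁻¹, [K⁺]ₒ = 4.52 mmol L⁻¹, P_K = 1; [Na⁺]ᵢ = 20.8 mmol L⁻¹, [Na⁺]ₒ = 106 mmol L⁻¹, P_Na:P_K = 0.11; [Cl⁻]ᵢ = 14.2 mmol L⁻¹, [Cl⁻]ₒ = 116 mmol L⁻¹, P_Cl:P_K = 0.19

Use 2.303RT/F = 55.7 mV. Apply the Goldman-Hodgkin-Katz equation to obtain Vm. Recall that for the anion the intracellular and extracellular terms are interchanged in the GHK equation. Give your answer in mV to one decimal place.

-52.8 mV

Vm = 55.7 · log₁₀[(Σ P·[cation]ₒ + Σ P·[anion]ᵢ) / (Σ P·[cation]ᵢ + Σ P·[anion]ₒ)]
Numerator = 1×4.52 + 0.11×106 + 0.19×14.2 = 18.88
Denominator = 1×143 + 0.11×20.8 + 0.19×116 = 167.3
Vm = 55.7 · log₁₀(0.11282) = 55.7 × (-0.9476) = -52.78 mV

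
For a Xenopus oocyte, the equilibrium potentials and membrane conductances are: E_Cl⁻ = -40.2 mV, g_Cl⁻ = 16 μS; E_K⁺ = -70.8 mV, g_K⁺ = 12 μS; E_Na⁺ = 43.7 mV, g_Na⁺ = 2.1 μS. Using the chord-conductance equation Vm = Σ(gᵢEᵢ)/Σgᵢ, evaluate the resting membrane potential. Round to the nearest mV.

-47 mV

Σ gᵢEᵢ = 16·(-40.2) + 12·(-70.8) + 2.1·(43.7) = -1401.03
Σ gᵢ = 16 + 12 + 2.1 = 30.1
Vm = -1401.03 / 30.1 = -46.55 mV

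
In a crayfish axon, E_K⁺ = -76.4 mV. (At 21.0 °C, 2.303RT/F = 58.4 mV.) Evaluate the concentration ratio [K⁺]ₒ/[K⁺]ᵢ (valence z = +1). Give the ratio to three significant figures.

0.0492

log₁₀([out]/[in]) = E·z/(58.4) = -76.4 × 1 / 58.4 = -1.3082
[out]/[in] = 10^(-1.3082) = 0.04918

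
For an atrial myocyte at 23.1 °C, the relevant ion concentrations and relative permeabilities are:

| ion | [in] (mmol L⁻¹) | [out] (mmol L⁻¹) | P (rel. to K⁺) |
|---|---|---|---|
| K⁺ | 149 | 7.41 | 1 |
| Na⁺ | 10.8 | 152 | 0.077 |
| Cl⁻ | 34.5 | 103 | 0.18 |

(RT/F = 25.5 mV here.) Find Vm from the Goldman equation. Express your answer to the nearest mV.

Vm = 25.5 · ln[(Σ P·[cation]ₒ + Σ P·[anion]ᵢ) / (Σ P·[cation]ᵢ + Σ P·[anion]ₒ)]
Numerator = 1×7.41 + 0.077×152 + 0.18×34.5 = 25.32
Denominator = 1×149 + 0.077×10.8 + 0.18×103 = 168.4
Vm = 25.5 · ln(0.15041) = 25.5 × (-1.8944) = -48.31 mV

-48 mV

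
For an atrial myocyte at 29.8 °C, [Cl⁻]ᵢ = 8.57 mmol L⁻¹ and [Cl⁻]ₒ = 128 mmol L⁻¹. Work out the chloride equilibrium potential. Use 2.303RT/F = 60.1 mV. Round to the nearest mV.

-71 mV

E = (60.1/z) · log₁₀([Cl⁻]_out/[Cl⁻]_in) with z = -1.
For an anion, dividing by z = -1 reverses the sign.
= (60.1/-1) · log₁₀(128/8.57) = -60.10 · log₁₀(14.94)
= -60.10 · (1.1742) = -70.57 mV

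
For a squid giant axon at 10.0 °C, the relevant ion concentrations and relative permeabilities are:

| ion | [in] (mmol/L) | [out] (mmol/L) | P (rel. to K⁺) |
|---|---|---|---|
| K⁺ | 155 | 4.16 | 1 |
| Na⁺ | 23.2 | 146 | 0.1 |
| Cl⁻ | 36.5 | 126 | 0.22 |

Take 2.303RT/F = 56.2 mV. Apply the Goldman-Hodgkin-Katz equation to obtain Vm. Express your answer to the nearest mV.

Vm = 56.2 · log₁₀[(Σ P·[cation]ₒ + Σ P·[anion]ᵢ) / (Σ P·[cation]ᵢ + Σ P·[anion]ₒ)]
Numerator = 1×4.16 + 0.1×146 + 0.22×36.5 = 26.79
Denominator = 1×155 + 0.1×23.2 + 0.22×126 = 185
Vm = 56.2 · log₁₀(0.14478) = 56.2 × (-0.8393) = -47.17 mV

-47 mV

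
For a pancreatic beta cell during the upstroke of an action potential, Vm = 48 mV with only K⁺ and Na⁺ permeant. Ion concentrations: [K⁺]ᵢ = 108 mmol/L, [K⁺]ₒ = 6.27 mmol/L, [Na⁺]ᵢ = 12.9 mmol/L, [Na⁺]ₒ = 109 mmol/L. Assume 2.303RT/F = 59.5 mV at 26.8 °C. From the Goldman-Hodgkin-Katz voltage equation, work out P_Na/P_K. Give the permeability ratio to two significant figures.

26

Let α = P_Na/P_K. GHK: Vm = 59.5·log₁₀[(Kₒ + α·Naₒ)/(Kᵢ + α·Naᵢ)].
10^(Vm/59.5) = 10^(48.0/59.5) = 6.408
So 6.408·(Kᵢ + α·Naᵢ) = Kₒ + α·Naₒ → α = (6.408·108.0 − 6.27) / (109.0 − 6.408·12.9)
α = (692.1 − 6.27) / (109.0 − 82.66) = 685.8/26.34 = 26.04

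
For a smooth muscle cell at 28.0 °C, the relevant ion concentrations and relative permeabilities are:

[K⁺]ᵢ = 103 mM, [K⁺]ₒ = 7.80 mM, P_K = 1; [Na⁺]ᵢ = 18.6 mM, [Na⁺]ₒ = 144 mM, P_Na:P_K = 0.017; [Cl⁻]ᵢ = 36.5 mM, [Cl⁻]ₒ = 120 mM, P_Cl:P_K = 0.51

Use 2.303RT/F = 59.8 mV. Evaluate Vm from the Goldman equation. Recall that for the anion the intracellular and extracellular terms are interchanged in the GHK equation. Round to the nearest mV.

Vm = 59.8 · log₁₀[(Σ P·[cation]ₒ + Σ P·[anion]ᵢ) / (Σ P·[cation]ᵢ + Σ P·[anion]ₒ)]
Numerator = 1×7.80 + 0.017×144 + 0.51×36.5 = 28.86
Denominator = 1×103 + 0.017×18.6 + 0.51×120 = 164.5
Vm = 59.8 · log₁₀(0.17544) = 59.8 × (-0.7559) = -45.20 mV

-45 mV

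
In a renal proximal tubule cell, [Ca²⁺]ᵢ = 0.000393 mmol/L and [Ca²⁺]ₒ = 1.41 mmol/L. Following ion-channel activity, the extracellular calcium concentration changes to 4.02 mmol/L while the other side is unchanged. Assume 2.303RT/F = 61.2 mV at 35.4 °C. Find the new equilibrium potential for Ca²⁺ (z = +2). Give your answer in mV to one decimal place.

After the shift: [Ca²⁺]_out = 4.02, [Ca²⁺]_in = 0.000393 mmol/L.
E_new = (61.2/2)·log₁₀(4.02/0.000393) = 30.60 · (4.0098) = 122.70 mV

122.7 mV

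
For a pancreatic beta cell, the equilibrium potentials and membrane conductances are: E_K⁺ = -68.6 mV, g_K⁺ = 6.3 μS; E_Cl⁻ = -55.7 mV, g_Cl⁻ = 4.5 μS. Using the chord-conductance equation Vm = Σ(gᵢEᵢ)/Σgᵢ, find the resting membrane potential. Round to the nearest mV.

-63 mV

Σ gᵢEᵢ = 6.3·(-68.6) + 4.5·(-55.7) = -682.83
Σ gᵢ = 6.3 + 4.5 = 10.8
Vm = -682.83 / 10.8 = -63.22 mV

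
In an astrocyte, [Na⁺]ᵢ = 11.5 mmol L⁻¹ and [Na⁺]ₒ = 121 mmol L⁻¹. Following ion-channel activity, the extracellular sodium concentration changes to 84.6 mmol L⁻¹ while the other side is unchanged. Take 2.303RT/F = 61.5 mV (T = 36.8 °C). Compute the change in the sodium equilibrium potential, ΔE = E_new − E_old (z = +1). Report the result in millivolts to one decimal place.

-9.6 mV

E_old = (61.5/1)·log₁₀(121/11.5) = 62.86 mV
E_new = (61.5/1)·log₁₀(84.6/11.5) = 53.30 mV
ΔE = 53.30 − (62.86) = -9.56 mV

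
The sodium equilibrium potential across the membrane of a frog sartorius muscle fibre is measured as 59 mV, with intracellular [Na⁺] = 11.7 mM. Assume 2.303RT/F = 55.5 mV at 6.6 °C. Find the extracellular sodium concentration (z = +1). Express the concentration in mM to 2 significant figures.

Nernst: E = (55.5/1) · log₁₀([out]/[in]), so log₁₀([out]/[in]) = 59.0 × 1 / 55.5 = 1.0631.
[out]/[in] = 10^(1.0631) = 11.56.
[out] = 11.56 × 11.7 = 135.3 mM.

140 mM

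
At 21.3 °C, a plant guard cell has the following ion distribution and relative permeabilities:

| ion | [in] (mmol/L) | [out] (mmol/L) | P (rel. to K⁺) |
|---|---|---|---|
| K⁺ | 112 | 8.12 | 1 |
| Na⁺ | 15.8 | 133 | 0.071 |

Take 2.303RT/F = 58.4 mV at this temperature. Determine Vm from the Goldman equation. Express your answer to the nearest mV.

Vm = 58.4 · log₁₀[(Σ P·[cation]ₒ + Σ P·[anion]ᵢ) / (Σ P·[cation]ᵢ + Σ P·[anion]ₒ)]
Numerator = 1×8.12 + 0.071×133 = 17.56
Denominator = 1×112 + 0.071×15.8 = 113.1
Vm = 58.4 · log₁₀(0.15526) = 58.4 × (-0.8089) = -47.24 mV

-47 mV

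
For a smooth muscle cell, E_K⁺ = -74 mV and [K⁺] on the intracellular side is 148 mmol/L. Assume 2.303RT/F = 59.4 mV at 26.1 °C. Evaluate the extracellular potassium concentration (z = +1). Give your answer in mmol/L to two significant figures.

Nernst: E = (59.4/1) · log₁₀([out]/[in]), so log₁₀([out]/[in]) = -74.0 × 1 / 59.4 = -1.2458.
[out]/[in] = 10^(-1.2458) = 0.05678.
[out] = 0.05678 × 148 = 8.404 mmol/L.

8.4 mmol/L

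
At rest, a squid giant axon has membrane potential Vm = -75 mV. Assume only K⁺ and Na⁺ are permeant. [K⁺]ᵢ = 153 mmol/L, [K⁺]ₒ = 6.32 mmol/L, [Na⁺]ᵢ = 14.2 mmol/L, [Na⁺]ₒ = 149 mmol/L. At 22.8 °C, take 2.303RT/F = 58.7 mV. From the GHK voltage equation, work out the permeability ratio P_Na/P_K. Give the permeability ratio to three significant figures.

0.0118

Let α = P_Na/P_K. GHK: Vm = 58.7·log₁₀[(Kₒ + α·Naₒ)/(Kᵢ + α·Naᵢ)].
10^(Vm/58.7) = 10^(-75.0/58.7) = 0.052761
So 0.052761·(Kᵢ + α·Naᵢ) = Kₒ + α·Naₒ → α = (0.052761·153.0 − 6.32) / (149.0 − 0.052761·14.2)
α = (8.073 − 6.32) / (149.0 − 0.7492) = 1.753/148.3 = 0.01182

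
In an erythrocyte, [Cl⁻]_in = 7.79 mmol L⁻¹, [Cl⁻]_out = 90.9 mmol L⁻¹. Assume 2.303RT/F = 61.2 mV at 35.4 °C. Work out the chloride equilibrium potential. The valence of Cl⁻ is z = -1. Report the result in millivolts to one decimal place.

E = (61.2/z) · log₁₀([Cl⁻]_out/[Cl⁻]_in) with z = -1.
For an anion, dividing by z = -1 reverses the sign.
= (61.2/-1) · log₁₀(90.9/7.79) = -61.20 · log₁₀(11.67)
= -61.20 · (1.0670) = -65.30 mV

-65.3 mV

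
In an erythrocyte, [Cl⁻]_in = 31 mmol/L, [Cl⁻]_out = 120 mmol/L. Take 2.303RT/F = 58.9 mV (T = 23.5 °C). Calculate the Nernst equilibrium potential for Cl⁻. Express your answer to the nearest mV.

E = (58.9/z) · log₁₀([Cl⁻]_out/[Cl⁻]_in) with z = -1.
For an anion, dividing by z = -1 reverses the sign.
= (58.9/-1) · log₁₀(120/31) = -58.90 · log₁₀(3.871)
= -58.90 · (0.5878) = -34.62 mV

-35 mV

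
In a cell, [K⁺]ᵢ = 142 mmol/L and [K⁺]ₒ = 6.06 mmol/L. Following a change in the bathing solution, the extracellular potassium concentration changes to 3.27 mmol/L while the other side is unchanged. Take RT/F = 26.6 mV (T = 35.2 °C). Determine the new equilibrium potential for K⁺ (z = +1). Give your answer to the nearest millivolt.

-100 mV

After the shift: [K⁺]_out = 3.27, [K⁺]_in = 142 mmol/L.
E_new = (26.6/1)·ln(3.27/142) = 26.60 · (-3.7710) = -100.31 mV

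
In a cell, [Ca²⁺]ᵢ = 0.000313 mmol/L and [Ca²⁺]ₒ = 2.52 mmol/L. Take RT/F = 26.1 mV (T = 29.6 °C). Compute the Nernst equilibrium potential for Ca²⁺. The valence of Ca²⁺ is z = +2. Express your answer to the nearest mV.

117 mV

E = (26.1/z) · ln([Ca²⁺]_out/[Ca²⁺]_in) with z = +2.
= (26.1/2) · ln(2.52/0.000313) = 13.05 · ln(8051)
= 13.05 · (8.9936) = 117.37 mV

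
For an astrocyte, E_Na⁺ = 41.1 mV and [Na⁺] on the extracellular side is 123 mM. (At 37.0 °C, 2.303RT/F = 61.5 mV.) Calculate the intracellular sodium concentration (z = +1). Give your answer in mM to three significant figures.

Nernst: E = (61.5/1) · log₁₀([out]/[in]), so log₁₀([out]/[in]) = 41.1 × 1 / 61.5 = 0.6683.
[out]/[in] = 10^(0.6683) = 4.659.
[in] = 123 / 4.659 = 26.4 mM.

26.4 mM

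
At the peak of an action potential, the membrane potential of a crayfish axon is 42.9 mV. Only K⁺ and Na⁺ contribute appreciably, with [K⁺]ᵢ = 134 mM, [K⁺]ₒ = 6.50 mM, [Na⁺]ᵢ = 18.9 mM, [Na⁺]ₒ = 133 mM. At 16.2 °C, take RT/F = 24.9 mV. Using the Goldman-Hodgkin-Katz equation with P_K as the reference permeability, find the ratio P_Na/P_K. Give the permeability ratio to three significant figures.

27.4

Let α = P_Na/P_K. GHK: Vm = 24.9·ln[(Kₒ + α·Naₒ)/(Kᵢ + α·Naᵢ)].
e^(Vm/24.9) = e^(42.9/24.9) = 5.6007
So 5.6007·(Kᵢ + α·Naᵢ) = Kₒ + α·Naₒ → α = (5.6007·134.0 − 6.5) / (133.0 − 5.6007·18.9)
α = (750.5 − 6.5) / (133.0 − 105.9) = 744/27.15 = 27.41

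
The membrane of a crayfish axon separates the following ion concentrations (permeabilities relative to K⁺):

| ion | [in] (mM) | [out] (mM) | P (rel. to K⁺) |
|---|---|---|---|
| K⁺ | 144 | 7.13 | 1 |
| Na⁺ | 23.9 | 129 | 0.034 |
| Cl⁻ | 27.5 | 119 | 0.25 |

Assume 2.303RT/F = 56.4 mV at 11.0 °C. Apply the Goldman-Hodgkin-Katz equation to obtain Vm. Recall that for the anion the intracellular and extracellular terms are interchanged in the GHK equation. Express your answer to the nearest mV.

Vm = 56.4 · log₁₀[(Σ P·[cation]ₒ + Σ P·[anion]ᵢ) / (Σ P·[cation]ᵢ + Σ P·[anion]ₒ)]
Numerator = 1×7.13 + 0.034×129 + 0.25×27.5 = 18.39
Denominator = 1×144 + 0.034×23.9 + 0.25×119 = 174.6
Vm = 56.4 · log₁₀(0.10535) = 56.4 × (-0.9773) = -55.12 mV

-55 mV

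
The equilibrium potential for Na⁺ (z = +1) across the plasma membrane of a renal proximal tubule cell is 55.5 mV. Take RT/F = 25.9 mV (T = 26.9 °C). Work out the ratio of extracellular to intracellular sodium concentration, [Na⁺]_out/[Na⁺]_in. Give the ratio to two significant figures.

ln([out]/[in]) = E·z/(25.9) = 55.5 × 1 / 25.9 = 2.1429
[out]/[in] = e^(2.1429) = 8.524

8.5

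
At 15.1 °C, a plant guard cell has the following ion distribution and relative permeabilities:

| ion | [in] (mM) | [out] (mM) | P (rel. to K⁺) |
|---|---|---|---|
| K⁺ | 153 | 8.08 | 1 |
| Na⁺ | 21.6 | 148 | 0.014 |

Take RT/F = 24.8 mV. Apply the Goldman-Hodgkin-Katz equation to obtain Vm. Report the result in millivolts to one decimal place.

-67.3 mV

Vm = 24.8 · ln[(Σ P·[cation]ₒ + Σ P·[anion]ᵢ) / (Σ P·[cation]ᵢ + Σ P·[anion]ₒ)]
Numerator = 1×8.08 + 0.014×148 = 10.15
Denominator = 1×153 + 0.014×21.6 = 153.3
Vm = 24.8 · ln(0.066222) = 24.8 × (-2.7147) = -67.33 mV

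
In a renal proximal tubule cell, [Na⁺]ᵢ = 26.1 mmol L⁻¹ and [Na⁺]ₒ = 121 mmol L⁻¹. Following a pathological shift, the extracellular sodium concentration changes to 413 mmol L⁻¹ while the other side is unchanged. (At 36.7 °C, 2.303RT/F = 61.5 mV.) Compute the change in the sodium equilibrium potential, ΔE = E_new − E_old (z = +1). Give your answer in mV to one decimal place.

32.8 mV

E_old = (61.5/1)·log₁₀(121/26.1) = 40.97 mV
E_new = (61.5/1)·log₁₀(413/26.1) = 73.76 mV
ΔE = 73.76 − (40.97) = 32.79 mV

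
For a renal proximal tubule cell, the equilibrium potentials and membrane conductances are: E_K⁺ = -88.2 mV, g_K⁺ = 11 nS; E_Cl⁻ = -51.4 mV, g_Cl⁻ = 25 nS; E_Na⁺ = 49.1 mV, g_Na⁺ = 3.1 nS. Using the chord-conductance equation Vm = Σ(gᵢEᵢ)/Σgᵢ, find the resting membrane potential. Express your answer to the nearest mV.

Σ gᵢEᵢ = 11·(-88.2) + 25·(-51.4) + 3.1·(49.1) = -2102.99
Σ gᵢ = 11 + 25 + 3.1 = 39.1
Vm = -2102.99 / 39.1 = -53.78 mV

-54 mV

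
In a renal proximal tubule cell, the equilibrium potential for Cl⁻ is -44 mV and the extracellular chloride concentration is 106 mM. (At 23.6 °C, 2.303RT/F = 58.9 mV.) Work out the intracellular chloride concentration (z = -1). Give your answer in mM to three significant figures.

Nernst: E = (58.9/-1) · log₁₀([out]/[in]), so log₁₀([out]/[in]) = -44.0 × -1 / 58.9 = 0.7470.
[out]/[in] = 10^(0.7470) = 5.585.
[in] = 106 / 5.585 = 18.98 mM.

19.0 mM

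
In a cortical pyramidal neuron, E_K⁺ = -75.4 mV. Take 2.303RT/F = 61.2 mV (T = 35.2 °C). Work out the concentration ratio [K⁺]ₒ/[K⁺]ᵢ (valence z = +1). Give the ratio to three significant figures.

0.0586

log₁₀([out]/[in]) = E·z/(61.2) = -75.4 × 1 / 61.2 = -1.2320
[out]/[in] = 10^(-1.2320) = 0.05861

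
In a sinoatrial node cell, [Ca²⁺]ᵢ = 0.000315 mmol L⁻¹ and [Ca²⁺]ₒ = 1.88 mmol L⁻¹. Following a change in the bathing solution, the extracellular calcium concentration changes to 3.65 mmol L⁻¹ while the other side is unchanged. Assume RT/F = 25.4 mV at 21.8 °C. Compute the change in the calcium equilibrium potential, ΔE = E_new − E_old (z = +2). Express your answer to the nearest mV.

8 mV

E_old = (25.4/2)·ln(1.88/0.000315) = 110.42 mV
E_new = (25.4/2)·ln(3.65/0.000315) = 118.84 mV
ΔE = 118.84 − (110.42) = 8.43 mV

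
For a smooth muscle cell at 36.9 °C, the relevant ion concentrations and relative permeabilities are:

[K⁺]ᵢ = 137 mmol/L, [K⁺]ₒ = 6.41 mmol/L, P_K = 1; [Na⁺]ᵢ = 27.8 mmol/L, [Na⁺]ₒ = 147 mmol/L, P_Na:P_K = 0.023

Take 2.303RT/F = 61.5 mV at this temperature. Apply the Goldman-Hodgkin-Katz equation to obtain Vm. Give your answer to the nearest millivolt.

-71 mV

Vm = 61.5 · log₁₀[(Σ P·[cation]ₒ + Σ P·[anion]ᵢ) / (Σ P·[cation]ᵢ + Σ P·[anion]ₒ)]
Numerator = 1×6.41 + 0.023×147 = 9.791
Denominator = 1×137 + 0.023×27.8 = 137.6
Vm = 61.5 · log₁₀(0.071135) = 61.5 × (-1.1479) = -70.60 mV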